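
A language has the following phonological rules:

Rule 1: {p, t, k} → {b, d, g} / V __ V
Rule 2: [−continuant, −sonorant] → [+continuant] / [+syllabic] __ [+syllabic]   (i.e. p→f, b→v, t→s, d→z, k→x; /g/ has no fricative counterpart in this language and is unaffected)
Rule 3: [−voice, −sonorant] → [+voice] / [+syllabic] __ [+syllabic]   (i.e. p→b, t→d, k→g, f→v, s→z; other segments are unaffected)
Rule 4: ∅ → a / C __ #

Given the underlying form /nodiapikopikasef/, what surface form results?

noziavigovigazefa

Rule 1 (intervocalic voicing): /p/ is a voiceless stop between vowels /a/ and /i/, so it voices to [b]. /k/ is a voiceless stop between vowels /i/ and /o/, so it voices to [g]. /p/ is a voiceless stop between vowels /o/ and /i/, so it voices to [b]. /k/ is a voiceless stop between vowels /i/ and /a/, so it voices to [g]. /nodiapikopikasef/ → nodiabigobigasef.
Rule 2 (intervocalic spirantization): /d/ is a stop between vowels /o/ and /i/, so it spirantizes to the fricative [z]. /b/ is a stop between vowels /a/ and /i/, so it spirantizes to the fricative [v]. /b/ is a stop between vowels /o/ and /i/, so it spirantizes to the fricative [v]. /nodiabigobigasef/ → noziavigovigasef.
Rule 3 (intervocalic voicing): /s/ is a voiceless obstruent between vowels /a/ and /e/, so it voices to [z]. /noziavigovigasef/ → noziavigovigazef.
Rule 4 (final a-epenthesis): the form ends in the consonant /f/, so [a] is inserted word-finally. /noziavigovigazef/ → noziavigovigazefa.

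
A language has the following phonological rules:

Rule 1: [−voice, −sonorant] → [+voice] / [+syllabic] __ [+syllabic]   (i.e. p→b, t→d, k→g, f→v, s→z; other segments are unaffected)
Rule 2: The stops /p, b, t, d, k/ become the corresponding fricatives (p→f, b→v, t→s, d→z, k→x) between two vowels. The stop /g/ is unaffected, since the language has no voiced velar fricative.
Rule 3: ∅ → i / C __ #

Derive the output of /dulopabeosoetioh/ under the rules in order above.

dulovaveozoeziohi

Rule 1 (intervocalic voicing): /p/ is a voiceless obstruent between vowels /o/ and /a/, so it voices to [b]. /s/ is a voiceless obstruent between vowels /o/ and /o/, so it voices to [z]. /t/ is a voiceless obstruent between vowels /e/ and /i/, so it voices to [d]. /dulopabeosoetioh/ → dulobabeozoedioh.
Rule 2 (intervocalic spirantization): /b/ is a stop between vowels /o/ and /a/, so it spirantizes to the fricative [v]. /b/ is a stop between vowels /a/ and /e/, so it spirantizes to the fricative [v]. /d/ is a stop between vowels /e/ and /i/, so it spirantizes to the fricative [z]. /dulobabeozoedioh/ → dulovaveozoezioh.
Rule 3 (final i-epenthesis): the form ends in the consonant /h/, so [i] is inserted word-finally. /dulovaveozoezioh/ → dulovaveozoeziohi.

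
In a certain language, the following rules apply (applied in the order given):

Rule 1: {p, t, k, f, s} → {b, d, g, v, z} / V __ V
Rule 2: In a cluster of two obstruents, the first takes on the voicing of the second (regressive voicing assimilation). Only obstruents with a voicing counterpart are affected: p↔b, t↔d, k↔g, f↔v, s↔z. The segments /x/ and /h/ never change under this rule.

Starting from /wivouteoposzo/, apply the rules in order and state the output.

wivoudeobozzo

Rule 1 (intervocalic voicing): /t/ is a voiceless obstruent between vowels /u/ and /e/, so it voices to [d]. /p/ is a voiceless obstruent between vowels /o/ and /o/, so it voices to [b]. /wivouteoposzo/ → wivoudeoboszo.
Rule 2 (regressive voicing assimilation): /s/ precedes the voiced obstruent /z/, so it voices to [z] by assimilation. /wivoudeoboszo/ → wivoudeobozzo.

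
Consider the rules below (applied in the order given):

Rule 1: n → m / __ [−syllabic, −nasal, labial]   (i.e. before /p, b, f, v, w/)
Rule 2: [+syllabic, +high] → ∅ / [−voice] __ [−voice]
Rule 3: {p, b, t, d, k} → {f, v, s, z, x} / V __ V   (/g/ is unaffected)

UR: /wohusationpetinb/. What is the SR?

Rule 1 (nasal place assimilation): /n/ precedes the labial consonant /p/, so it assimilates in place to [m]. /n/ precedes the labial consonant /b/, so it assimilates in place to [m]. /wohusationpetinb/ → wohusatiompetimb.
Rule 2 (high vowel syncope): /u/ is a high vowel flanked by voiceless consonants /h/ and /s/, so it deletes. /wohusatiompetimb/ → wohsatiompetimb.
Rule 3 (intervocalic spirantization): /t/ is a stop between vowels /a/ and /i/, so it spirantizes to the fricative [s]. /t/ is a stop between vowels /e/ and /i/, so it spirantizes to the fricative [s]. /wohsatiompetimb/ → wohsasiompesimb.

wohsasiompesimb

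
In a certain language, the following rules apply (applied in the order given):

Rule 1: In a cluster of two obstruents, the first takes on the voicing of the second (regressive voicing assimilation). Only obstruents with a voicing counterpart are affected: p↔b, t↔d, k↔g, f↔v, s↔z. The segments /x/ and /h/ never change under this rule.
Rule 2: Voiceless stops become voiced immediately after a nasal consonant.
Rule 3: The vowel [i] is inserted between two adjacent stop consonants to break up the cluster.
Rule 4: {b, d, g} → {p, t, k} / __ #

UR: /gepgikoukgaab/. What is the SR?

gebigikougigaap

Rule 1 (regressive voicing assimilation): /p/ precedes the voiced obstruent /g/, so it voices to [b] by assimilation. /k/ precedes the voiced obstruent /g/, so it voices to [g] by assimilation. /gepgikoukgaab/ → gebgikouggaab.
Rule 2 (post-nasal voicing): no segment meets the environment; /gebgikouggaab/ is unchanged.
Rule 3 (stop-cluster i-epenthesis): /b/ and /g/ form a stop–stop cluster, so [i] is inserted between them. /g/ and /g/ form a stop–stop cluster, so [i] is inserted between them. /gebgikouggaab/ → gebigikougigaab.
Rule 4 (final devoicing): /b/ is a voiced stop in word-final position, so it devoices to [p]. /gebigikougigaab/ → gebigikougigaap.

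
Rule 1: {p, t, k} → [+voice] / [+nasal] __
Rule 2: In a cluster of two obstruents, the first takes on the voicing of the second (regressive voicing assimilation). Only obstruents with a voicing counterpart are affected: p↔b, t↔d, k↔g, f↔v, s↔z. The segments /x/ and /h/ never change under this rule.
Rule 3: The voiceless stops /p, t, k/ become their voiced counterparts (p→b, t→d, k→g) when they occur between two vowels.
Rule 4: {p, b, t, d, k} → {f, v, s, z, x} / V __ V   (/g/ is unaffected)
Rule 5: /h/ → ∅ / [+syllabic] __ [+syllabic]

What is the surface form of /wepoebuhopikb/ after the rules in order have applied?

Rule 1 (post-nasal voicing): no segment meets the environment; /wepoebuhopikb/ is unchanged.
Rule 2 (regressive voicing assimilation): /k/ precedes the voiced obstruent /b/, so it voices to [g] by assimilation. /wepoebuhopikb/ → wepoebuhopigb.
Rule 3 (intervocalic voicing): /p/ is a voiceless stop between vowels /e/ and /o/, so it voices to [b]. /p/ is a voiceless stop between vowels /o/ and /i/, so it voices to [b]. /wepoebuhopigb/ → weboebuhobigb.
Rule 4 (intervocalic spirantization): /b/ is a stop between vowels /e/ and /o/, so it spirantizes to the fricative [v]. /b/ is a stop between vowels /e/ and /u/, so it spirantizes to the fricative [v]. /b/ is a stop between vowels /o/ and /i/, so it spirantizes to the fricative [v]. /weboebuhobigb/ → wevoevuhovigb.
Rule 5 (intervocalic h-deletion): /h/ occurs between vowels /u/ and /o/, so it deletes. /wevoevuhovigb/ → wevoevuovigb.

wevoevuovigb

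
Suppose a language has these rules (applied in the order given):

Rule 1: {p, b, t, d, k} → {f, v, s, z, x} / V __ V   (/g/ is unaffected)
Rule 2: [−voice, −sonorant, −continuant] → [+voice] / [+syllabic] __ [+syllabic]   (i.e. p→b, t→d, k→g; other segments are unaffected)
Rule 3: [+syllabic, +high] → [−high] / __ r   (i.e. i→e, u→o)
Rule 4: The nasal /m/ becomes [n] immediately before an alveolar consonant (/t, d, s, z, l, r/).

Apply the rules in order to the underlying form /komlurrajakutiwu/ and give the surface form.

Rule 1 (intervocalic spirantization): /k/ is a stop between vowels /a/ and /u/, so it spirantizes to the fricative [x]. /t/ is a stop between vowels /u/ and /i/, so it spirantizes to the fricative [s]. /komlurrajakutiwu/ → komlurrajaxusiwu.
Rule 2 (intervocalic voicing): no segment meets the environment; /komlurrajaxusiwu/ is unchanged.
Rule 3 (pre-rhotic lowering): /u/ is a high vowel immediately before /r/, so it lowers to [o]. /komlurrajaxusiwu/ → komlorrajaxusiwu.
Rule 4 (nasal place assimilation): /m/ precedes the alveolar consonant /l/, so it assimilates in place to [n]. /komlorrajaxusiwu/ → konlorrajaxusiwu.

konlorrajaxusiwu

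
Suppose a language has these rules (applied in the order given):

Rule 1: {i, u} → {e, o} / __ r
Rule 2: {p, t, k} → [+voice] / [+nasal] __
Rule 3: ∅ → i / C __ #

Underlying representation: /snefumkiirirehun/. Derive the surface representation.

Rule 1 (pre-rhotic lowering): /i/ is a high vowel immediately before /r/, so it lowers to [e]. /i/ is a high vowel immediately before /r/, so it lowers to [e]. /snefumkiirirehun/ → snefumkiererehun.
Rule 2 (post-nasal voicing): /k/ is a voiceless stop immediately after the nasal /m/, so it voices to [g]. /snefumkiererehun/ → snefumgiererehun.
Rule 3 (final i-epenthesis): the form ends in the consonant /n/, so [i] is inserted word-finally. /snefumgiererehun/ → snefumgiererehuni.

snefumgiererehuni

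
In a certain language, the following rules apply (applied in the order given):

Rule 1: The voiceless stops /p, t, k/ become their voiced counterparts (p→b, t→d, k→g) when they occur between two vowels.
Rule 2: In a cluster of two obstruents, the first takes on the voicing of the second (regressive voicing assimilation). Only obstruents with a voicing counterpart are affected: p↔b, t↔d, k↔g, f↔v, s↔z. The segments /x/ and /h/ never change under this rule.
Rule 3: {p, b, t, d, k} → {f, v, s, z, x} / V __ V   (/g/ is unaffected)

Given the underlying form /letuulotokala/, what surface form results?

lezuulozogala

Rule 1 (intervocalic voicing): /t/ is a voiceless stop between vowels /e/ and /u/, so it voices to [d]. /t/ is a voiceless stop between vowels /o/ and /o/, so it voices to [d]. /k/ is a voiceless stop between vowels /o/ and /a/, so it voices to [g]. /letuulotokala/ → leduulodogala.
Rule 2 (regressive voicing assimilation): no segment meets the environment; /leduulodogala/ is unchanged.
Rule 3 (intervocalic spirantization): /d/ is a stop between vowels /e/ and /u/, so it spirantizes to the fricative [z]. /d/ is a stop between vowels /o/ and /o/, so it spirantizes to the fricative [z]. /leduulodogala/ → lezuulozogala.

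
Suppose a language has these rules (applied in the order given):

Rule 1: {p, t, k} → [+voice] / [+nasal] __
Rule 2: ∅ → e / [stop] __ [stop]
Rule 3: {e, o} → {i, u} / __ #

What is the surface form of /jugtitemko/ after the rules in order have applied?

Rule 1 (post-nasal voicing): /k/ is a voiceless stop immediately after the nasal /m/, so it voices to [g]. /jugtitemko/ → jugtitemgo.
Rule 2 (stop-cluster e-epenthesis): /g/ and /t/ form a stop–stop cluster, so [e] is inserted between them. /jugtitemgo/ → jugetitemgo.
Rule 3 (final vowel raising): /o/ is a mid vowel in word-final position, so it raises to [u]. /jugetitemgo/ → jugetitemgu.

jugetitemgu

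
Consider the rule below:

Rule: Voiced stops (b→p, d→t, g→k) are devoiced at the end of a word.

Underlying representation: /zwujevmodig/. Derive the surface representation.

zwujevmodik

Scanning /zwujevmodig/: /d/ at position 9 is not in the conditioning environment; /g/ is a voiced stop in word-final position, so it devoices to [k].
Result: [zwujevmodik].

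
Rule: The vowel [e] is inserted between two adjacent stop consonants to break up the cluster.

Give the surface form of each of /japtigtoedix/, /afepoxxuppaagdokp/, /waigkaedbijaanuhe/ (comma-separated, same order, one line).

japetigetoedix, afepoxxupepaagedokep, waigekaedebijaanuhe

/japtigtoedix/: /p/ and /t/ form a stop–stop cluster, so [e] is inserted between them. /g/ and /t/ form a stop–stop cluster, so [e] is inserted between them. → [japetigetoedix].
/afepoxxuppaagdokp/: /p/ and /p/ form a stop–stop cluster, so [e] is inserted between them. /g/ and /d/ form a stop–stop cluster, so [e] is inserted between them. /k/ and /p/ form a stop–stop cluster, so [e] is inserted between them. → [afepoxxupepaagedokep].
/waigkaedbijaanuhe/: /g/ and /k/ form a stop–stop cluster, so [e] is inserted between them. /d/ and /b/ form a stop–stop cluster, so [e] is inserted between them. → [waigekaedebijaanuhe].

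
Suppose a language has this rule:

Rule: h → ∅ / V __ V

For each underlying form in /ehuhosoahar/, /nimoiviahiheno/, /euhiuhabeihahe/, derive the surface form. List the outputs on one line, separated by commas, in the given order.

/ehuhosoahar/: /h/ occurs between vowels /e/ and /u/, so it deletes. /h/ occurs between vowels /u/ and /o/, so it deletes. /h/ occurs between vowels /a/ and /a/, so it deletes. → [euosoaar].
/nimoiviahiheno/: /h/ occurs between vowels /a/ and /i/, so it deletes. /h/ occurs between vowels /i/ and /e/, so it deletes. → [nimoiviaieno].
/euhiuhabeihahe/: /h/ occurs between vowels /u/ and /i/, so it deletes. /h/ occurs between vowels /u/ and /a/, so it deletes. /h/ occurs between vowels /i/ and /a/, so it deletes. /h/ occurs between vowels /a/ and /e/, so it deletes. → [euiuabeiae].

euosoaar, nimoiviaieno, euiuabeiae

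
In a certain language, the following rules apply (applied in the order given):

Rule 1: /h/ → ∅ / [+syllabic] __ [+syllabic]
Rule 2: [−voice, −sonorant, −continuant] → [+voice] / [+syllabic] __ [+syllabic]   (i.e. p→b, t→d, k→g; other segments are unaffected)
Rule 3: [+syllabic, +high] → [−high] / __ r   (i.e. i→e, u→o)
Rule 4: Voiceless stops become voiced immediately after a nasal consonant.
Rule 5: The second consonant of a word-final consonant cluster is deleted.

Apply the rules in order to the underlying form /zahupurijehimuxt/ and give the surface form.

zauborijeimux

Rule 1 (intervocalic h-deletion): /h/ occurs between vowels /a/ and /u/, so it deletes. /h/ occurs between vowels /e/ and /i/, so it deletes. /zahupurijehimuxt/ → zaupurijeimuxt.
Rule 2 (intervocalic voicing): /p/ is a voiceless stop between vowels /u/ and /u/, so it voices to [b]. /zaupurijeimuxt/ → zauburijeimuxt.
Rule 3 (pre-rhotic lowering): /u/ is a high vowel immediately before /r/, so it lowers to [o]. /zauburijeimuxt/ → zauborijeimuxt.
Rule 4 (post-nasal voicing): no segment meets the environment; /zauborijeimuxt/ is unchanged.
Rule 5 (final cluster simplification): /t/ is the second consonant of a word-final cluster /xt/, so it deletes. /zauborijeimuxt/ → zauborijeimux.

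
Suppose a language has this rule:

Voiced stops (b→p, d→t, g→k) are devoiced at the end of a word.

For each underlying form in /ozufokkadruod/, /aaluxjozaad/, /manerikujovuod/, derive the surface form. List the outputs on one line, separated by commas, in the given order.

ozufokkadruot, aaluxjozaat, manerikujovuot

/ozufokkadruod/: /d/ is a voiced stop in word-final position, so it devoices to [t]. → [ozufokkadruot].
/aaluxjozaad/: /d/ is a voiced stop in word-final position, so it devoices to [t]. → [aaluxjozaat].
/manerikujovuod/: /d/ is a voiced stop in word-final position, so it devoices to [t]. → [manerikujovuot].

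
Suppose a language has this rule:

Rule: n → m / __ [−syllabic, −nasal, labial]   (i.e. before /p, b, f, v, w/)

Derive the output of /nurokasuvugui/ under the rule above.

nurokasuvugui

No segment of /nurokasuvugui/ meets the structural description of the rule, so the form surfaces unchanged.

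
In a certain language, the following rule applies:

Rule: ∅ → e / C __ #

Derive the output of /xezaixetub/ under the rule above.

the form ends in the consonant /b/, so [e] is inserted word-finally.
Surface form: [xezaixetube].

xezaixetube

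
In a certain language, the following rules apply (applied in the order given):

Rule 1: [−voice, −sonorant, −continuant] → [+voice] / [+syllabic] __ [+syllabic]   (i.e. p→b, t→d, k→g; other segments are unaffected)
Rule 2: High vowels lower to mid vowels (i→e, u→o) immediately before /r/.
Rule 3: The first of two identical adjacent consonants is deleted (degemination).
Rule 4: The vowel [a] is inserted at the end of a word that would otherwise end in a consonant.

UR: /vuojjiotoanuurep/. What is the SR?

vuojiodoanuorepa

Rule 1 (intervocalic voicing): /t/ is a voiceless stop between vowels /o/ and /o/, so it voices to [d]. /vuojjiotoanuurep/ → vuojjiodoanuurep.
Rule 2 (pre-rhotic lowering): /u/ is a high vowel immediately before /r/, so it lowers to [o]. /vuojjiodoanuurep/ → vuojjiodoanuorep.
Rule 3 (degemination): /jj/ is a geminate; the first /j/ deletes. /vuojjiodoanuorep/ → vuojiodoanuorep.
Rule 4 (final a-epenthesis): the form ends in the consonant /p/, so [a] is inserted word-finally. /vuojiodoanuorep/ → vuojiodoanuorepa.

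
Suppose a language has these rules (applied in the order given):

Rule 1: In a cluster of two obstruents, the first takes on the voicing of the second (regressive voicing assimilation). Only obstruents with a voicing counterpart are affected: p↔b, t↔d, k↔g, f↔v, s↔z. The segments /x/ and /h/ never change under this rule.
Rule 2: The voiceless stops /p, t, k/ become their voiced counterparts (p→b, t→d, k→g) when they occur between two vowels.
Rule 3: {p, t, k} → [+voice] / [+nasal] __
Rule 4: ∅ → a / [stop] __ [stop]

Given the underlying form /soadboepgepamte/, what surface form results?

soadaboebagebamde

Rule 1 (regressive voicing assimilation): /p/ precedes the voiced obstruent /g/, so it voices to [b] by assimilation. /soadboepgepamte/ → soadboebgepamte.
Rule 2 (intervocalic voicing): /p/ is a voiceless stop between vowels /e/ and /a/, so it voices to [b]. /soadboebgepamte/ → soadboebgebamte.
Rule 3 (post-nasal voicing): /t/ is a voiceless stop immediately after the nasal /m/, so it voices to [d]. /soadboebgebamte/ → soadboebgebamde.
Rule 4 (stop-cluster a-epenthesis): /d/ and /b/ form a stop–stop cluster, so [a] is inserted between them. /b/ and /g/ form a stop–stop cluster, so [a] is inserted between them. /soadboebgebamde/ → soadaboebagebamde.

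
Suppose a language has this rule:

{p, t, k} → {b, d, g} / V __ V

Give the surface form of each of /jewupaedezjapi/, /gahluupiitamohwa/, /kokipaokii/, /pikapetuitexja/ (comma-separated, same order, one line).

jewubaedezjabi, gahluubiidamohwa, kogibaogii, pigabeduidexja

/jewupaedezjapi/: /p/ is a voiceless stop between vowels /u/ and /a/, so it voices to [b]. /p/ is a voiceless stop between vowels /a/ and /i/, so it voices to [b]. → [jewubaedezjabi].
/gahluupiitamohwa/: /p/ is a voiceless stop between vowels /u/ and /i/, so it voices to [b]. /t/ is a voiceless stop between vowels /i/ and /a/, so it voices to [d]. → [gahluubiidamohwa].
/kokipaokii/: /k/ is a voiceless stop between vowels /o/ and /i/, so it voices to [g]. /p/ is a voiceless stop between vowels /i/ and /a/, so it voices to [b]. /k/ is a voiceless stop between vowels /o/ and /i/, so it voices to [g]. → [kogibaogii].
/pikapetuitexja/: /k/ is a voiceless stop between vowels /i/ and /a/, so it voices to [g]. /p/ is a voiceless stop between vowels /a/ and /e/, so it voices to [b]. /t/ is a voiceless stop between vowels /e/ and /u/, so it voices to [d]. /t/ is a voiceless stop between vowels /i/ and /e/, so it voices to [d]. → [pigabeduidexja].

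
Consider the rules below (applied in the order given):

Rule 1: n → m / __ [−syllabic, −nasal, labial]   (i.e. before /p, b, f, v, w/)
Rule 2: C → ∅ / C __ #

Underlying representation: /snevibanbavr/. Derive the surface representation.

Rule 1 (nasal place assimilation): /n/ precedes the labial consonant /b/, so it assimilates in place to [m]. /snevibanbavr/ → snevibambavr.
Rule 2 (final cluster simplification): /r/ is the second consonant of a word-final cluster /vr/, so it deletes. /snevibambavr/ → snevibambav.

snevibambav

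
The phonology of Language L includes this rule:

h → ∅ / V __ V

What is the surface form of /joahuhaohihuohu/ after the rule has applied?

/h/ occurs between vowels /a/ and /u/, so it deletes.
/h/ occurs between vowels /u/ and /a/, so it deletes.
/h/ occurs between vowels /o/ and /i/, so it deletes.
/h/ occurs between vowels /i/ and /u/, so it deletes.
/h/ occurs between vowels /o/ and /u/, so it deletes.
Surface form: [joauaoiuou].

joauaoiuou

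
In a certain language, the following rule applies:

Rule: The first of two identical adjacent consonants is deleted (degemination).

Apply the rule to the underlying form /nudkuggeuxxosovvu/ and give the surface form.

/gg/ is a geminate; the first /g/ deletes.
/xx/ is a geminate; the first /x/ deletes.
/vv/ is a geminate; the first /v/ deletes.
Surface form: [nudkugeuxosovu].

nudkugeuxosovu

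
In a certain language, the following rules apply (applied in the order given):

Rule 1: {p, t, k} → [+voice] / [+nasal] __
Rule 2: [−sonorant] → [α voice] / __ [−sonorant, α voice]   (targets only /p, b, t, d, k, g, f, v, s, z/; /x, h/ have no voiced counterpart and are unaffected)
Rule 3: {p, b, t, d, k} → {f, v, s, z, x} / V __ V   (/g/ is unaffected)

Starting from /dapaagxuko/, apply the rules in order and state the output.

dafaakxuxo

Rule 1 (post-nasal voicing): no segment meets the environment; /dapaagxuko/ is unchanged.
Rule 2 (regressive voicing assimilation): /g/ precedes the voiceless obstruent /x/, so it devoices to [k] by assimilation. /dapaagxuko/ → dapaakxuko.
Rule 3 (intervocalic spirantization): /p/ is a stop between vowels /a/ and /a/, so it spirantizes to the fricative [f]. /k/ is a stop between vowels /u/ and /o/, so it spirantizes to the fricative [x]. /dapaakxuko/ → dafaakxuxo.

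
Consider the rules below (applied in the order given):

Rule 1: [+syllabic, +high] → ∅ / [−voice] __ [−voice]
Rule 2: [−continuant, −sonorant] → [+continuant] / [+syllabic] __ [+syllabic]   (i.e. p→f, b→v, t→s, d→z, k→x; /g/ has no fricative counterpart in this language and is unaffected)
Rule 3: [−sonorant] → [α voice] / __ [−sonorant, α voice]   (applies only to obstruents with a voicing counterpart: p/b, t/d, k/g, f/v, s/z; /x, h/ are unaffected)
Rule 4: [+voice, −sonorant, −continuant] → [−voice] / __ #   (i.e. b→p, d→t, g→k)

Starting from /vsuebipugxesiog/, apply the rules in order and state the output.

fsuevifukxesiok

Rule 1 (high vowel syncope): no segment meets the environment; /vsuebipugxesiog/ is unchanged.
Rule 2 (intervocalic spirantization): /b/ is a stop between vowels /e/ and /i/, so it spirantizes to the fricative [v]. /p/ is a stop between vowels /i/ and /u/, so it spirantizes to the fricative [f]. /vsuebipugxesiog/ → vsuevifugxesiog.
Rule 3 (regressive voicing assimilation): /v/ precedes the voiceless obstruent /s/, so it devoices to [f] by assimilation. /g/ precedes the voiceless obstruent /x/, so it devoices to [k] by assimilation. /vsuevifugxesiog/ → fsuevifukxesiog.
Rule 4 (final devoicing): /g/ is a voiced stop in word-final position, so it devoices to [k]. /fsuevifukxesiog/ → fsuevifukxesiok.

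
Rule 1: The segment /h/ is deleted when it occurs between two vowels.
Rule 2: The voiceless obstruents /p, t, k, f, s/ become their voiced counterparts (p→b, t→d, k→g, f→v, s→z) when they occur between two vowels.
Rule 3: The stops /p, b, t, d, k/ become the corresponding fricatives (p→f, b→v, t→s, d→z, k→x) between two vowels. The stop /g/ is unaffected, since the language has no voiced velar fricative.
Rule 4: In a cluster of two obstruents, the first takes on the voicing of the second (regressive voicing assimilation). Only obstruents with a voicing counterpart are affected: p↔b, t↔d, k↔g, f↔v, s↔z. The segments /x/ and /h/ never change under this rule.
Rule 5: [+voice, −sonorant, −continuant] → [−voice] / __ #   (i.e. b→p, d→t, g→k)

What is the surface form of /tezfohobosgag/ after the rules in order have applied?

Rule 1 (intervocalic h-deletion): /h/ occurs between vowels /o/ and /o/, so it deletes. /tezfohobosgag/ → tezfoobosgag.
Rule 2 (intervocalic voicing): no segment meets the environment; /tezfoobosgag/ is unchanged.
Rule 3 (intervocalic spirantization): /b/ is a stop between vowels /o/ and /o/, so it spirantizes to the fricative [v]. /tezfoobosgag/ → tezfoovosgag.
Rule 4 (regressive voicing assimilation): /z/ precedes the voiceless obstruent /f/, so it devoices to [s] by assimilation. /s/ precedes the voiced obstruent /g/, so it voices to [z] by assimilation. /tezfoovosgag/ → tesfoovozgag.
Rule 5 (final devoicing): /g/ is a voiced stop in word-final position, so it devoices to [k]. /tesfoovozgag/ → tesfoovozgak.

tesfoovozgak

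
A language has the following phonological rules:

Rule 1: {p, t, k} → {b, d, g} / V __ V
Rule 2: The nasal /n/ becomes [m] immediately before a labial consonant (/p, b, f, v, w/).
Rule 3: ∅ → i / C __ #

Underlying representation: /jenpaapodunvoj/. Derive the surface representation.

jempaabodumvoji

Rule 1 (intervocalic voicing): /p/ is a voiceless stop between vowels /a/ and /o/, so it voices to [b]. /jenpaapodunvoj/ → jenpaabodunvoj.
Rule 2 (nasal place assimilation): /n/ precedes the labial consonant /p/, so it assimilates in place to [m]. /n/ precedes the labial consonant /v/, so it assimilates in place to [m]. /jenpaabodunvoj/ → jempaabodumvoj.
Rule 3 (final i-epenthesis): the form ends in the consonant /j/, so [i] is inserted word-finally. /jempaabodumvoj/ → jempaabodumvoji.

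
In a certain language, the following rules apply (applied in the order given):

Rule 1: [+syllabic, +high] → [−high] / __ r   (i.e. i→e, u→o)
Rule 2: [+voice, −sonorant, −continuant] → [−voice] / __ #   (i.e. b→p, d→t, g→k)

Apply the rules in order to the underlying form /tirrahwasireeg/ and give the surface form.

terrahwasereek

Rule 1 (pre-rhotic lowering): /i/ is a high vowel immediately before /r/, so it lowers to [e]. /i/ is a high vowel immediately before /r/, so it lowers to [e]. /tirrahwasireeg/ → terrahwasereeg.
Rule 2 (final devoicing): /g/ is a voiced stop in word-final position, so it devoices to [k]. /terrahwasereeg/ → terrahwasereek.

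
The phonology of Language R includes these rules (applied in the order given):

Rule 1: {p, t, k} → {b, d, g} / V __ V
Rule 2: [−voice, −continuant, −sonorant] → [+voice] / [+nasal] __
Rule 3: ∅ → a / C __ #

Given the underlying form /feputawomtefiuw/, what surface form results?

Rule 1 (intervocalic voicing): /p/ is a voiceless stop between vowels /e/ and /u/, so it voices to [b]. /t/ is a voiceless stop between vowels /u/ and /a/, so it voices to [d]. /feputawomtefiuw/ → febudawomtefiuw.
Rule 2 (post-nasal voicing): /t/ is a voiceless stop immediately after the nasal /m/, so it voices to [d]. /febudawomtefiuw/ → febudawomdefiuw.
Rule 3 (final a-epenthesis): the form ends in the consonant /w/, so [a] is inserted word-finally. /febudawomdefiuw/ → febudawomdefiuwa.

febudawomdefiuwa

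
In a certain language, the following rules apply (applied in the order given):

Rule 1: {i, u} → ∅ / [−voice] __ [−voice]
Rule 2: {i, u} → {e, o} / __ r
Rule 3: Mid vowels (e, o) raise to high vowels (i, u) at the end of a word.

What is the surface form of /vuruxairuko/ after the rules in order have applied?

voruxaeruku

Rule 1 (high vowel syncope): no segment meets the environment; /vuruxairuko/ is unchanged.
Rule 2 (pre-rhotic lowering): /u/ is a high vowel immediately before /r/, so it lowers to [o]. /i/ is a high vowel immediately before /r/, so it lowers to [e]. /vuruxairuko/ → voruxaeruko.
Rule 3 (final vowel raising): /o/ is a mid vowel in word-final position, so it raises to [u]. /voruxaeruko/ → voruxaeruku.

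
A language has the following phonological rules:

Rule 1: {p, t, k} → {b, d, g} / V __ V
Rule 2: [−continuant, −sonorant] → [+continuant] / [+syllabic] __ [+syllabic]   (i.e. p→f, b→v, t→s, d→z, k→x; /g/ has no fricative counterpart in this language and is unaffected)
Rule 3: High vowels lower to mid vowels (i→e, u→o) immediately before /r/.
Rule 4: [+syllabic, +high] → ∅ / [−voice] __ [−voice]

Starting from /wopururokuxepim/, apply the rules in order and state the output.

Rule 1 (intervocalic voicing): /p/ is a voiceless stop between vowels /o/ and /u/, so it voices to [b]. /k/ is a voiceless stop between vowels /o/ and /u/, so it voices to [g]. /p/ is a voiceless stop between vowels /e/ and /i/, so it voices to [b]. /wopururokuxepim/ → wobururoguxebim.
Rule 2 (intervocalic spirantization): /b/ is a stop between vowels /o/ and /u/, so it spirantizes to the fricative [v]. /b/ is a stop between vowels /e/ and /i/, so it spirantizes to the fricative [v]. /wobururoguxebim/ → wovururoguxevim.
Rule 3 (pre-rhotic lowering): /u/ is a high vowel immediately before /r/, so it lowers to [o]. /u/ is a high vowel immediately before /r/, so it lowers to [o]. /wovururoguxevim/ → wovororoguxevim.
Rule 4 (high vowel syncope): no segment meets the environment; /wovororoguxevim/ is unchanged.

wovororoguxevim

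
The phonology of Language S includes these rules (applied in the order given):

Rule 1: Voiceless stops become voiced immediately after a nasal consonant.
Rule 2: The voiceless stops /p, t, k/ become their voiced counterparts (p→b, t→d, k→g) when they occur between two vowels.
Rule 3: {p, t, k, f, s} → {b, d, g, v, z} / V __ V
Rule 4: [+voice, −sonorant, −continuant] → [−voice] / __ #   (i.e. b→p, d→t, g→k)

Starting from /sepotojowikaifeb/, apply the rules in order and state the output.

sebodojowigaivep

Rule 1 (post-nasal voicing): no segment meets the environment; /sepotojowikaifeb/ is unchanged.
Rule 2 (intervocalic voicing): /p/ is a voiceless stop between vowels /e/ and /o/, so it voices to [b]. /t/ is a voiceless stop between vowels /o/ and /o/, so it voices to [d]. /k/ is a voiceless stop between vowels /i/ and /a/, so it voices to [g]. /sepotojowikaifeb/ → sebodojowigaifeb.
Rule 3 (intervocalic voicing): /f/ is a voiceless obstruent between vowels /i/ and /e/, so it voices to [v]. /sebodojowigaifeb/ → sebodojowigaiveb.
Rule 4 (final devoicing): /b/ is a voiced stop in word-final position, so it devoices to [p]. /sebodojowigaiveb/ → sebodojowigaivep.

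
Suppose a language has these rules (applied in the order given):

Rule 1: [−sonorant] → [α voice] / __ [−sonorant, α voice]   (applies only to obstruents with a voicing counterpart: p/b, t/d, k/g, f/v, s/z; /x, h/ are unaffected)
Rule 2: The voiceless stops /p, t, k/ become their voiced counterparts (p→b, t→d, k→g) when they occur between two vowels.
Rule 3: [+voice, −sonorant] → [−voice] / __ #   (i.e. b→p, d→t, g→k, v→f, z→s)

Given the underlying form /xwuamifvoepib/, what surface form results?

Rule 1 (regressive voicing assimilation): /f/ precedes the voiced obstruent /v/, so it voices to [v] by assimilation. /xwuamifvoepib/ → xwuamivvoepib.
Rule 2 (intervocalic voicing): /p/ is a voiceless stop between vowels /e/ and /i/, so it voices to [b]. /xwuamivvoepib/ → xwuamivvoebib.
Rule 3 (final devoicing): /b/ is a voiced obstruent in word-final position, so it devoices to [p]. /xwuamivvoebib/ → xwuamivvoebip.

xwuamivvoebip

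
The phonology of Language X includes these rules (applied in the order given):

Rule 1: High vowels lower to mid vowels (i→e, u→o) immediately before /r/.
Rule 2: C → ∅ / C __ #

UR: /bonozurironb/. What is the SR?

bonozoreron

Rule 1 (pre-rhotic lowering): /u/ is a high vowel immediately before /r/, so it lowers to [o]. /i/ is a high vowel immediately before /r/, so it lowers to [e]. /bonozurironb/ → bonozoreronb.
Rule 2 (final cluster simplification): /b/ is the second consonant of a word-final cluster /nb/, so it deletes. /bonozoreronb/ → bonozoreron.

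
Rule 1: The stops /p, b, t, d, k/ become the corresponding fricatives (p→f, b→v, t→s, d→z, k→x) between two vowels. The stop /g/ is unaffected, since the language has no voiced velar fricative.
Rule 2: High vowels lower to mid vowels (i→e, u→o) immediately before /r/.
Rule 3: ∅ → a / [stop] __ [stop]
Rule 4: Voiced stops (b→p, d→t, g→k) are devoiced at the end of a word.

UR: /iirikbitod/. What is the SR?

ierikabisot

Rule 1 (intervocalic spirantization): /t/ is a stop between vowels /i/ and /o/, so it spirantizes to the fricative [s]. /iirikbitod/ → iirikbisod.
Rule 2 (pre-rhotic lowering): /i/ is a high vowel immediately before /r/, so it lowers to [e]. /iirikbisod/ → ierikbisod.
Rule 3 (stop-cluster a-epenthesis): /k/ and /b/ form a stop–stop cluster, so [a] is inserted between them. /ierikbisod/ → ierikabisod.
Rule 4 (final devoicing): /d/ is a voiced stop in word-final position, so it devoices to [t]. /ierikabisod/ → ierikabisot.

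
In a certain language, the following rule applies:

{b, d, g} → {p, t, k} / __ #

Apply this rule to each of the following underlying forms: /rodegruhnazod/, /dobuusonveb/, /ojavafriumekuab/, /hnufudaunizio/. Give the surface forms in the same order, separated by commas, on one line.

rodegruhnazot, dobuusonvep, ojavafriumekuap, hnufudaunizio

/rodegruhnazod/: /d/ is a voiced stop in word-final position, so it devoices to [t]. → [rodegruhnazot].
/dobuusonveb/: /b/ is a voiced stop in word-final position, so it devoices to [p]. → [dobuusonvep].
/ojavafriumekuab/: /b/ is a voiced stop in word-final position, so it devoices to [p]. → [ojavafriumekuap].
/hnufudaunizio/: the rule's environment is not met; surfaces unchanged as [hnufudaunizio].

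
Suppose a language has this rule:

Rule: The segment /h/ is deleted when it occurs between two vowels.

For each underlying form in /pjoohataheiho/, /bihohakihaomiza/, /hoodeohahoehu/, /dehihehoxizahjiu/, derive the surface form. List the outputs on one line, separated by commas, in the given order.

pjooataeio, bioakiaomiza, hoodeoaoeu, deieoxizahjiu

/pjoohataheiho/: /h/ occurs between vowels /o/ and /a/, so it deletes. /h/ occurs between vowels /a/ and /e/, so it deletes. /h/ occurs between vowels /i/ and /o/, so it deletes. → [pjooataeio].
/bihohakihaomiza/: /h/ occurs between vowels /i/ and /o/, so it deletes. /h/ occurs between vowels /o/ and /a/, so it deletes. /h/ occurs between vowels /i/ and /a/, so it deletes. → [bioakiaomiza].
/hoodeohahoehu/: /h/ occurs between vowels /o/ and /a/, so it deletes. /h/ occurs between vowels /a/ and /o/, so it deletes. /h/ occurs between vowels /e/ and /u/, so it deletes. → [hoodeoaoeu].
/dehihehoxizahjiu/: /h/ occurs between vowels /e/ and /i/, so it deletes. /h/ occurs between vowels /i/ and /e/, so it deletes. /h/ occurs between vowels /e/ and /o/, so it deletes. → [deieoxizahjiu].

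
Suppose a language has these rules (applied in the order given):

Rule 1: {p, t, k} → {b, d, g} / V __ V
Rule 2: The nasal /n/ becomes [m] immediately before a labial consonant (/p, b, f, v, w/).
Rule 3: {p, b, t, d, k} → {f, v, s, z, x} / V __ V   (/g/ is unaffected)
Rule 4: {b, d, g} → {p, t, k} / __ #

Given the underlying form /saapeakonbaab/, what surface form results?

saaveagombaap

Rule 1 (intervocalic voicing): /p/ is a voiceless stop between vowels /a/ and /e/, so it voices to [b]. /k/ is a voiceless stop between vowels /a/ and /o/, so it voices to [g]. /saapeakonbaab/ → saabeagonbaab.
Rule 2 (nasal place assimilation): /n/ precedes the labial consonant /b/, so it assimilates in place to [m]. /saabeagonbaab/ → saabeagombaab.
Rule 3 (intervocalic spirantization): /b/ is a stop between vowels /a/ and /e/, so it spirantizes to the fricative [v]. /saabeagombaab/ → saaveagombaab.
Rule 4 (final devoicing): /b/ is a voiced stop in word-final position, so it devoices to [p]. /saaveagombaab/ → saaveagombaap.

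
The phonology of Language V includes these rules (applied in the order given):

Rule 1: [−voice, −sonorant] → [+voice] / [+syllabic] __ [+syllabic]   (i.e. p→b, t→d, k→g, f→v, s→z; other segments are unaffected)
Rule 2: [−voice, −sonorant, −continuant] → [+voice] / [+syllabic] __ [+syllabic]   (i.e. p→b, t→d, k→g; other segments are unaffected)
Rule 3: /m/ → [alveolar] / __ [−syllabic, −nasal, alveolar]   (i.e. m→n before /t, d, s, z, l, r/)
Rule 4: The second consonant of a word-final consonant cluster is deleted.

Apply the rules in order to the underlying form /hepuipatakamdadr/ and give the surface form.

Rule 1 (intervocalic voicing): /p/ is a voiceless obstruent between vowels /e/ and /u/, so it voices to [b]. /p/ is a voiceless obstruent between vowels /i/ and /a/, so it voices to [b]. /t/ is a voiceless obstruent between vowels /a/ and /a/, so it voices to [d]. /k/ is a voiceless obstruent between vowels /a/ and /a/, so it voices to [g]. /hepuipatakamdadr/ → hebuibadagamdadr.
Rule 2 (intervocalic voicing): no segment meets the environment; /hebuibadagamdadr/ is unchanged.
Rule 3 (nasal place assimilation): /m/ precedes the alveolar consonant /d/, so it assimilates in place to [n]. /hebuibadagamdadr/ → hebuibadagandadr.
Rule 4 (final cluster simplification): /r/ is the second consonant of a word-final cluster /dr/, so it deletes. /hebuibadagandadr/ → hebuibadagandad.

hebuibadagandad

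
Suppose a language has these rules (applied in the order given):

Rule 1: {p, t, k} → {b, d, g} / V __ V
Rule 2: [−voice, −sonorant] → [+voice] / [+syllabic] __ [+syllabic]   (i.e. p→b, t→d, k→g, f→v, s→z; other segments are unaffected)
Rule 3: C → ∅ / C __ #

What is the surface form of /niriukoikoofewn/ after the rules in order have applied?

Rule 1 (intervocalic voicing): /k/ is a voiceless stop between vowels /u/ and /o/, so it voices to [g]. /k/ is a voiceless stop between vowels /i/ and /o/, so it voices to [g]. /niriukoikoofewn/ → niriugoigoofewn.
Rule 2 (intervocalic voicing): /f/ is a voiceless obstruent between vowels /o/ and /e/, so it voices to [v]. /niriugoigoofewn/ → niriugoigoovewn.
Rule 3 (final cluster simplification): /n/ is the second consonant of a word-final cluster /wn/, so it deletes. /niriugoigoovewn/ → niriugoigoovew.

niriugoigoovew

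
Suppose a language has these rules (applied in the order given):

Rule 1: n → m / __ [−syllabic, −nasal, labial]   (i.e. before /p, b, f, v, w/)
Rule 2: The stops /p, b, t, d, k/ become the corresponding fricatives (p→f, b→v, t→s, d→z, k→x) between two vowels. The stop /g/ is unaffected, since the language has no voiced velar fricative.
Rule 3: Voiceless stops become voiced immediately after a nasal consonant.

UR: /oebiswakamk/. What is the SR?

Rule 1 (nasal place assimilation): no segment meets the environment; /oebiswakamk/ is unchanged.
Rule 2 (intervocalic spirantization): /b/ is a stop between vowels /e/ and /i/, so it spirantizes to the fricative [v]. /k/ is a stop between vowels /a/ and /a/, so it spirantizes to the fricative [x]. /oebiswakamk/ → oeviswaxamk.
Rule 3 (post-nasal voicing): /k/ is a voiceless stop immediately after the nasal /m/, so it voices to [g]. /oeviswaxamk/ → oeviswaxamg.

oeviswaxamg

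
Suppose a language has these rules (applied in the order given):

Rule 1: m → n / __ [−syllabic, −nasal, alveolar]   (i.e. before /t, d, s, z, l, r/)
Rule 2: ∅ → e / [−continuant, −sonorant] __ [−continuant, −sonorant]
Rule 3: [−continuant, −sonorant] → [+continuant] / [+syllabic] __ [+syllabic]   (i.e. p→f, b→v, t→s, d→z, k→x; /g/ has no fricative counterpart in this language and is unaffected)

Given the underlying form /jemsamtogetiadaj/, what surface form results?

Rule 1 (nasal place assimilation): /m/ precedes the alveolar consonant /s/, so it assimilates in place to [n]. /m/ precedes the alveolar consonant /t/, so it assimilates in place to [n]. /jemsamtogetiadaj/ → jensantogetiadaj.
Rule 2 (stop-cluster e-epenthesis): no segment meets the environment; /jensantogetiadaj/ is unchanged.
Rule 3 (intervocalic spirantization): /t/ is a stop between vowels /e/ and /i/, so it spirantizes to the fricative [s]. /d/ is a stop between vowels /a/ and /a/, so it spirantizes to the fricative [z]. /jensantogetiadaj/ → jensantogesiazaj.

jensantogesiazaj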